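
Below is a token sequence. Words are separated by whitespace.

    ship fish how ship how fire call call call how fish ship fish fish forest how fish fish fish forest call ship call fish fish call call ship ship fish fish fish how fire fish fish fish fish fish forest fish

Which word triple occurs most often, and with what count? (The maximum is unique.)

"fish fish fish", 5 times

Trigram frequencies (highest first):
  fish fish fish: 5
  fish fish forest: 3
  ship fish fish: 2
  ship fish how: 1
  fish how ship: 1
  how ship how: 1
  … (26 more, each ≤ 1)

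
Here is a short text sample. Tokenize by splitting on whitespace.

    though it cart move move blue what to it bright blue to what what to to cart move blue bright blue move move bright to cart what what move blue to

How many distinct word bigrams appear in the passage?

31 tokens → 30 bigram windows in total.
Repeated bigrams (each contributes count−1 duplicates):
  move blue: 3
  blue to: 2
  bright blue: 2
  cart move: 2
  move move: 2
  to cart: 2
  what to: 2
  what what: 2
9 duplicate windows → 30 − 9 = 21 distinct.

21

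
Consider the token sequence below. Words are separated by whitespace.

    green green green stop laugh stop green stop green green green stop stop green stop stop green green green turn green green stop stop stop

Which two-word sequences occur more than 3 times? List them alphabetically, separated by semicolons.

Bigram counts meeting the condition (more than 3 times):
  green green: 7
  green stop: 5
  stop green: 4
  stop stop: 4

green green; green stop; stop green; stop stop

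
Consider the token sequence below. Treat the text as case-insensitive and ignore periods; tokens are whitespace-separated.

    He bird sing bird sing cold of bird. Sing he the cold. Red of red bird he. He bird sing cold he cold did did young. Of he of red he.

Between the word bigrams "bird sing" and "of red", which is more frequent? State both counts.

"bird sing": 4 occurrences
"of red": 2 occurrences

"bird sing" (4 vs 2)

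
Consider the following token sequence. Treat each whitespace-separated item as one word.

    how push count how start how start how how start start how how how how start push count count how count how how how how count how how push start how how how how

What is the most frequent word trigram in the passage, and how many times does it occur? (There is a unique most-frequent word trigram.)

Trigram frequencies (highest first):
  how how how: 6
  start how how: 3
  how start how: 2
  how how start: 2
  how count how: 2
  count how how: 2
  … (15 more, each ≤ 1)

"how how how", 6 times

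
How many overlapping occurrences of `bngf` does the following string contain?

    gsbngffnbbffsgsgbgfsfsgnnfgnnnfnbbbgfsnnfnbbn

1

Sliding a length-4 window over the 45 characters (42 positions):
  position 3–6: bngf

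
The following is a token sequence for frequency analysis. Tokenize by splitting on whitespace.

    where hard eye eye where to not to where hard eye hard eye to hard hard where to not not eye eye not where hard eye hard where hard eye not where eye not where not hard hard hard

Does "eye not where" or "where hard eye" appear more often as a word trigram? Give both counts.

"where hard eye" (4 vs 3)

"eye not where": 3 occurrences
"where hard eye": 4 occurrences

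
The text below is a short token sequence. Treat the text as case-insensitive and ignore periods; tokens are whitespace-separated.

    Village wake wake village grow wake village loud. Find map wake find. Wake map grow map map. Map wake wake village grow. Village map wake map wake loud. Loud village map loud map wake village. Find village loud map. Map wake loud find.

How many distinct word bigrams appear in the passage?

43 tokens → 42 bigram windows in total.
Repeated bigrams (each contributes count−1 duplicates):
  map wake: 6
  wake village: 4
  map map: 3
  loud find: 2
  loud map: 2
  village grow: 2
  village loud: 2
  village map: 2
  … (3 more repeated)
18 duplicate windows → 42 − 18 = 24 distinct.

24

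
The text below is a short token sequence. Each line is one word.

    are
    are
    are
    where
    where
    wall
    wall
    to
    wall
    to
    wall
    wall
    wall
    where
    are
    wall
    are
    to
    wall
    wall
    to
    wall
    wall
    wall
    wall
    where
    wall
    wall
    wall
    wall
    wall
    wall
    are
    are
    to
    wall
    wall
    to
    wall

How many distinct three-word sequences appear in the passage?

39 tokens → 37 trigram windows in total.
Repeated trigrams (each contributes count−1 duplicates):
  wall wall wall: 7
  to wall wall: 4
  wall to wall: 4
  wall wall to: 3
  are to wall: 2
  wall wall where: 2
  where wall wall: 2
17 duplicate windows → 37 − 17 = 20 distinct.

20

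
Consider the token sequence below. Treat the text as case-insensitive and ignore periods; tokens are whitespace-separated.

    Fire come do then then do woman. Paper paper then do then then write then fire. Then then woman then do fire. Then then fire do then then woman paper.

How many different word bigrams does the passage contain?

30 tokens → 29 bigram windows in total.
Repeated bigrams (each contributes count−1 duplicates):
  then then: 5
  do then: 3
  then do: 3
  fire then: 2
  then fire: 2
  then woman: 2
  woman paper: 2
12 duplicate windows → 29 − 12 = 17 distinct.

17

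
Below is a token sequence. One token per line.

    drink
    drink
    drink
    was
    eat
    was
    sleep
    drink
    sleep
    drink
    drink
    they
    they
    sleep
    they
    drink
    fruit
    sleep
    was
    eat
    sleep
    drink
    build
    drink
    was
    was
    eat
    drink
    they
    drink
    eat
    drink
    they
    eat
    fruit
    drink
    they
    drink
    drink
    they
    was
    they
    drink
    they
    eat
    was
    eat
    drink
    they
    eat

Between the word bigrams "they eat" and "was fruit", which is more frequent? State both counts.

"they eat": 3 occurrences
"was fruit": 0 occurrences

"they eat" (3 vs 0)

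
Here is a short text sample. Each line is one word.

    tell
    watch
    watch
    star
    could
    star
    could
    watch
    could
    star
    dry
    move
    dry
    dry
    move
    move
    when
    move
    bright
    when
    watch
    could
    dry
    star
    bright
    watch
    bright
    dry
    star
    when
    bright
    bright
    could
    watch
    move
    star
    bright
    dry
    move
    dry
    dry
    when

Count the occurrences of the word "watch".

Scanning the 42 tokens for "watch":
  position 2: watch
  position 3: watch
  position 8: watch
  position 21: watch
  position 26: watch
  position 34: watch

6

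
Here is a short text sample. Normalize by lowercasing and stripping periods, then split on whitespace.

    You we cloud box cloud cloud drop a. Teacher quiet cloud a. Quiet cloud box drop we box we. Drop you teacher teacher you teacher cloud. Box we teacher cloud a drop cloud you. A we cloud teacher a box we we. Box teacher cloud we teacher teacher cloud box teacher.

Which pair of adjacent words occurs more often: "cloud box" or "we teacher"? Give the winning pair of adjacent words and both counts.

"cloud box": 4 occurrences
"we teacher": 2 occurrences

"cloud box" (4 vs 2)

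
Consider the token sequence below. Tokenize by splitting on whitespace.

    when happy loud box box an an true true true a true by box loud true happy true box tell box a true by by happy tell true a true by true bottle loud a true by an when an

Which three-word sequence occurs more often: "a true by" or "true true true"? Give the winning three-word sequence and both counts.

"a true by": 4 occurrences
"true true true": 1 occurrence

"a true by" (4 vs 1)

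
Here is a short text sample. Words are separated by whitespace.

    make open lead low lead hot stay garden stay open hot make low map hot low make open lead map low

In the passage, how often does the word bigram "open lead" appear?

2

Scanning the 20 overlapping bigram windows for "open lead":
  position 2–3: open lead
  position 18–19: open lead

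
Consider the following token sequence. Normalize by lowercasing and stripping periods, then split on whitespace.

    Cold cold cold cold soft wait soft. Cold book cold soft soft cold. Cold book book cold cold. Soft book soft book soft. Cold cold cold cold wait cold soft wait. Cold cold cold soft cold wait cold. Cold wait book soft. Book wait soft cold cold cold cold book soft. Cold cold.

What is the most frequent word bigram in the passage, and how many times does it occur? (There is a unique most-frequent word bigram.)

"cold cold", 15 times

Bigram frequencies (highest first):
  cold cold: 15
  soft cold: 6
  cold soft: 5
  book soft: 4
  cold book: 3
  soft book: 3
  … (9 more, each ≤ 3)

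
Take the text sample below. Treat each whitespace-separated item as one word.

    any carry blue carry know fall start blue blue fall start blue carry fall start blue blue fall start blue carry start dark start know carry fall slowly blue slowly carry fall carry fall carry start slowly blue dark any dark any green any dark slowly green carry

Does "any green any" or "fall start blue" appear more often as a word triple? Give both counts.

"any green any": 1 occurrence
"fall start blue": 4 occurrences

"fall start blue" (4 vs 1)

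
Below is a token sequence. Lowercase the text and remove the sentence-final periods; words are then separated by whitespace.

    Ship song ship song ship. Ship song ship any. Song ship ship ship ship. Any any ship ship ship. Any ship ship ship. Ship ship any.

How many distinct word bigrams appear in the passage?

26 tokens → 25 bigram windows in total.
Repeated bigrams (each contributes count−1 duplicates):
  ship ship: 10
  ship any: 4
  song ship: 4
  ship song: 3
  any ship: 2
18 duplicate windows → 25 − 18 = 7 distinct.

7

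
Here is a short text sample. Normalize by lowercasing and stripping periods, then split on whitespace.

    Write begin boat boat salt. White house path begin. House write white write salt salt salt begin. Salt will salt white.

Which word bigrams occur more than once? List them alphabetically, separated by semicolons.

Bigram counts meeting the condition (more than once):
  salt salt: 2
  salt white: 2

salt salt; salt white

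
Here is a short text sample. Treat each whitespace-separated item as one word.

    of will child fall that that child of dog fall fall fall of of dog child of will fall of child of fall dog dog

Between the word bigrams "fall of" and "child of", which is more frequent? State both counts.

"fall of": 2 occurrences
"child of": 3 occurrences

"child of" (3 vs 2)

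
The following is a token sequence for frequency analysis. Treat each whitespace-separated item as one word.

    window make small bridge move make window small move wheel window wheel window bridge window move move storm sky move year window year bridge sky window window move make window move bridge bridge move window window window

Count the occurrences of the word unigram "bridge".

5

Scanning the 37 tokens for "bridge":
  position 4: bridge
  position 14: bridge
  position 24: bridge
  position 32: bridge
  position 33: bridge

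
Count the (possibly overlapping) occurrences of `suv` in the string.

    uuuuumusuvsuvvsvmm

Sliding a length-3 window over the 18 characters (16 positions):
  position 8–10: suv
  position 11–13: suv

2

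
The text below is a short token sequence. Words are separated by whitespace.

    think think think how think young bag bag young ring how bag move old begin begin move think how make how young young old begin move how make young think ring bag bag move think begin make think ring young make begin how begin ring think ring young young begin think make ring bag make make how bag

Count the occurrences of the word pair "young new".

Scanning the 57 overlapping bigram windows for "young new":
  (none found)

0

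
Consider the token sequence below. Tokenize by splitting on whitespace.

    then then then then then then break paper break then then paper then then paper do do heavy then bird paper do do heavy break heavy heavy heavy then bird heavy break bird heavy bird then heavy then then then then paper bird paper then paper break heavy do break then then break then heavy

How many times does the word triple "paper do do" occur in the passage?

Scanning the 53 overlapping trigram windows for "paper do do":
  position 15–17: paper do do
  position 21–23: paper do do

2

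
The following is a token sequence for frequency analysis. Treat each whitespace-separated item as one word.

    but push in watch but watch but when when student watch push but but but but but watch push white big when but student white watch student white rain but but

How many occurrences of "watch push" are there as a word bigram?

2

Scanning the 30 overlapping bigram windows for "watch push":
  position 11–12: watch push
  position 18–19: watch push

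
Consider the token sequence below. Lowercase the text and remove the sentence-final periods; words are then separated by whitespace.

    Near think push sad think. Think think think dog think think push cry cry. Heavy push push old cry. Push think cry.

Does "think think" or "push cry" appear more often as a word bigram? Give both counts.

"think think" (4 vs 1)

"think think": 4 occurrences
"push cry": 1 occurrence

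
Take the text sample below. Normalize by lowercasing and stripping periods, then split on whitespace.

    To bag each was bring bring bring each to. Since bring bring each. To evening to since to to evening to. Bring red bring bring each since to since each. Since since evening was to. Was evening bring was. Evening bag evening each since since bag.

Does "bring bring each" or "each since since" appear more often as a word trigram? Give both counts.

"bring bring each": 3 occurrences
"each since since": 2 occurrences

"bring bring each" (3 vs 2)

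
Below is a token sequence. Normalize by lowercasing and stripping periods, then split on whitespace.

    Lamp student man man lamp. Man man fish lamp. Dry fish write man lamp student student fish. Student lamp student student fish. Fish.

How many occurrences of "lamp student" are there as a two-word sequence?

3

Scanning the 22 overlapping bigram windows for "lamp student":
  position 1–2: lamp student
  position 14–15: lamp student
  position 19–20: lamp student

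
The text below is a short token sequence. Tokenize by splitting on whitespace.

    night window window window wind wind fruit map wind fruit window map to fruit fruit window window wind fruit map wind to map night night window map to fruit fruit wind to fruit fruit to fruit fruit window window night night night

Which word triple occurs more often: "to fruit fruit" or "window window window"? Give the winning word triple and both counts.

"to fruit fruit": 4 occurrences
"window window window": 1 occurrence

"to fruit fruit" (4 vs 1)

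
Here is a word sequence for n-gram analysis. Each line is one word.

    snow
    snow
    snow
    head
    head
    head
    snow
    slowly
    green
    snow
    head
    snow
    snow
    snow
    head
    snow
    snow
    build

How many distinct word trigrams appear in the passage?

12

18 tokens → 16 trigram windows in total.
Repeated trigrams (each contributes count−1 duplicates):
  head snow snow: 2
  snow head snow: 2
  snow snow head: 2
  snow snow snow: 2
4 duplicate windows → 16 − 4 = 12 distinct.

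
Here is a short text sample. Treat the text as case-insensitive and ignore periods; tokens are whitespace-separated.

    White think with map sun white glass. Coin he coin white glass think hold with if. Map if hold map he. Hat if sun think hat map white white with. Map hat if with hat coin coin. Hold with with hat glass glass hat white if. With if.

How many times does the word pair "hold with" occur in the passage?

2

Scanning the 47 overlapping bigram windows for "hold with":
  position 14–15: hold with
  position 38–39: hold with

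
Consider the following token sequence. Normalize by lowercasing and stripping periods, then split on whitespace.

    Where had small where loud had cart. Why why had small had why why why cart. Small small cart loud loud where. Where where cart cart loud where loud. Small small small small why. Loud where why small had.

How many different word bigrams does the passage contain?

26

39 tokens → 38 bigram windows in total.
Repeated bigrams (each contributes count−1 duplicates):
  small small: 4
  loud where: 3
  why why: 3
  cart loud: 2
  had small: 2
  small had: 2
  where loud: 2
  where where: 2
12 duplicate windows → 38 − 12 = 26 distinct.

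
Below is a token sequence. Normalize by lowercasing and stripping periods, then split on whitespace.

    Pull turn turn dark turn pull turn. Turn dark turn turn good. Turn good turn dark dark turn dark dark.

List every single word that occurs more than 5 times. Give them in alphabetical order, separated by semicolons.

Unigram counts meeting the condition (more than 5 times):
  dark: 6
  turn: 10

dark; turn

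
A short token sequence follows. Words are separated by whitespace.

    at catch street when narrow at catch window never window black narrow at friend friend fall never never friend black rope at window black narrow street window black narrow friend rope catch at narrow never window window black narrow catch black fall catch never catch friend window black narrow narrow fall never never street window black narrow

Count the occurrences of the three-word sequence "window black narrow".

Scanning the 55 overlapping trigram windows for "window black narrow":
  position 10–12: window black narrow
  position 23–25: window black narrow
  position 27–29: window black narrow
  position 37–39: window black narrow
  position 47–49: window black narrow
  position 55–57: window black narrow

6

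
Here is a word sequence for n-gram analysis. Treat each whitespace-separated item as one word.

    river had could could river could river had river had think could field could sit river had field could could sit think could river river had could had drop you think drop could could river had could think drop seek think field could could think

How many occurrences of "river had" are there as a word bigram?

6

Scanning the 44 overlapping bigram windows for "river had":
  position 1–2: river had
  position 7–8: river had
  position 9–10: river had
  position 16–17: river had
  position 25–26: river had
  position 35–36: river had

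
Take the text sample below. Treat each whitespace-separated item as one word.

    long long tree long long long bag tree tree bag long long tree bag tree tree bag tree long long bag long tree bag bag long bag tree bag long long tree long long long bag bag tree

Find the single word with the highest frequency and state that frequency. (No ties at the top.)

"long", 16 times

Unigram frequencies (highest first):
  long: 16
  tree: 11
  bag: 11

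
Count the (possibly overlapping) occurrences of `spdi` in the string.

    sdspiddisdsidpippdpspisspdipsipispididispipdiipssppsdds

Sliding a length-4 window over the 55 characters (52 positions):
  position 24–27: spdi

1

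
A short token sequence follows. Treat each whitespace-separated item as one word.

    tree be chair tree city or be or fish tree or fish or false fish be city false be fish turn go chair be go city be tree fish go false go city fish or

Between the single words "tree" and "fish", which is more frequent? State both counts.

"tree": 4 occurrences
"fish": 6 occurrences

"fish" (6 vs 4)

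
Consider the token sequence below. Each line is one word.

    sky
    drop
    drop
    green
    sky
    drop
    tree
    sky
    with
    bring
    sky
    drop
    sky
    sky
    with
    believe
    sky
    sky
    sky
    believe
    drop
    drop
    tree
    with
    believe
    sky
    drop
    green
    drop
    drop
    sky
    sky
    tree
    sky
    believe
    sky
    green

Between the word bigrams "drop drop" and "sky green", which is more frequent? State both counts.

"drop drop": 3 occurrences
"sky green": 1 occurrence

"drop drop" (3 vs 1)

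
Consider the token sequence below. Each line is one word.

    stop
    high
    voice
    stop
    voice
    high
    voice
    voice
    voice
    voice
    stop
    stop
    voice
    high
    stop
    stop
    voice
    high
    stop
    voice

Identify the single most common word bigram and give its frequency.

"stop voice", 4 times

Bigram frequencies (highest first):
  stop voice: 4
  voice high: 3
  voice voice: 3
  high voice: 2
  voice stop: 2
  stop stop: 2
  … (2 more, each ≤ 2)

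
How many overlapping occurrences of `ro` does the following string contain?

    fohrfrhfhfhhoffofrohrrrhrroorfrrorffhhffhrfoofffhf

Sliding a length-2 window over the 50 characters (49 positions):
  position 18–19: ro
  position 26–27: ro
  position 32–33: ro

3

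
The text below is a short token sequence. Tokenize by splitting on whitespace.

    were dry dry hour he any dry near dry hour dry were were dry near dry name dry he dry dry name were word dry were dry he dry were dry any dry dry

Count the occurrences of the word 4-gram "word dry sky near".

0

Scanning the 31 overlapping 4-gram windows for "word dry sky near":
  (none found)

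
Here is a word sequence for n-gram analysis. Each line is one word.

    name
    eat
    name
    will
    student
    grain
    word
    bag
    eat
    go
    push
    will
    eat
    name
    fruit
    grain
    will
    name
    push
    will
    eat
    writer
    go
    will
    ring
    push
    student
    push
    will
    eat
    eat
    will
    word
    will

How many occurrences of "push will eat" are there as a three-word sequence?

3

Scanning the 32 overlapping trigram windows for "push will eat":
  position 11–13: push will eat
  position 19–21: push will eat
  position 28–30: push will eat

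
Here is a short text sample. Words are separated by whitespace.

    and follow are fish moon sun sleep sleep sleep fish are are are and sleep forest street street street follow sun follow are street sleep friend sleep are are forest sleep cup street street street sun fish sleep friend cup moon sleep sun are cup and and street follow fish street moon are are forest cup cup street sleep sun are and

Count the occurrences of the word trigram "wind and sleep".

0

Scanning the 60 overlapping trigram windows for "wind and sleep":
  (none found)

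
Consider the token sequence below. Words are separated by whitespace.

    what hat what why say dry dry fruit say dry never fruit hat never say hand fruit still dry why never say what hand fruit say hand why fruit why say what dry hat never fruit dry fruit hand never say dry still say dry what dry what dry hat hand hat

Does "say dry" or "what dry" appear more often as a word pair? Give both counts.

"say dry": 4 occurrences
"what dry": 3 occurrences

"say dry" (4 vs 3)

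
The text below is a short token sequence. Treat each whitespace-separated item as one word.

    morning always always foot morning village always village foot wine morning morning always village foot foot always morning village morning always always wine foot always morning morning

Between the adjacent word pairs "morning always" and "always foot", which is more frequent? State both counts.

"morning always" (3 vs 1)

"morning always": 3 occurrences
"always foot": 1 occurrence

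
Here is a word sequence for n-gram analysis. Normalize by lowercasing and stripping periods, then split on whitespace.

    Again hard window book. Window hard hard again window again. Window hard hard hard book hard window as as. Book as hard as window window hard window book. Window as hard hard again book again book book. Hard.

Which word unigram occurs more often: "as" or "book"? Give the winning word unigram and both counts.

"book" (7 vs 5)

"as": 5 occurrences
"book": 7 occurrences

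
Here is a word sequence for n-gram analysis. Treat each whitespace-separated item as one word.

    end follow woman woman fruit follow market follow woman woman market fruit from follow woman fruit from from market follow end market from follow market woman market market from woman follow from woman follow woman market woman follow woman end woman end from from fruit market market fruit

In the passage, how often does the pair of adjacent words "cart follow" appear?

Scanning the 47 overlapping bigram windows for "cart follow":
  (none found)

0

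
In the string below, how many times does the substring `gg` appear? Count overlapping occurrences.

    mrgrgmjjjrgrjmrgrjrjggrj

Sliding a length-2 window over the 24 characters (23 positions):
  position 21–22: gg

1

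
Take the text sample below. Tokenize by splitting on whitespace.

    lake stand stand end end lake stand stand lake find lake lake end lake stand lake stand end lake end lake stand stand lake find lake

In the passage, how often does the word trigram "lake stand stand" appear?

3

Scanning the 24 overlapping trigram windows for "lake stand stand":
  position 1–3: lake stand stand
  position 6–8: lake stand stand
  position 21–23: lake stand stand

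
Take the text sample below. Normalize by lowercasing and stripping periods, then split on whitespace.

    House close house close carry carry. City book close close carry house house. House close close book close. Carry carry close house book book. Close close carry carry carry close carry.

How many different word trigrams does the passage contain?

24

31 tokens → 29 trigram windows in total.
Repeated trigrams (each contributes count−1 duplicates):
  close carry carry: 3
  book close close: 2
  carry carry close: 2
  close close carry: 2
5 duplicate windows → 29 − 5 = 24 distinct.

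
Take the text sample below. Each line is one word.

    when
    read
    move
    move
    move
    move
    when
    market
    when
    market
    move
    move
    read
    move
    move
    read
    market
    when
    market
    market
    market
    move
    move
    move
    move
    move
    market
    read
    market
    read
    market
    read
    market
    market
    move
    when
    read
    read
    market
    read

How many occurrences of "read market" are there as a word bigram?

Scanning the 39 overlapping bigram windows for "read market":
  position 16–17: read market
  position 28–29: read market
  position 30–31: read market
  position 32–33: read market
  position 38–39: read market

5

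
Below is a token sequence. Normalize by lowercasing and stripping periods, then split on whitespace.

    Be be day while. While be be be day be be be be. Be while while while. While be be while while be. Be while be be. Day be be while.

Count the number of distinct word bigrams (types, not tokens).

7

31 tokens → 30 bigram windows in total.
Repeated bigrams (each contributes count−1 duplicates):
  be be: 11
  while while: 5
  be while: 4
  while be: 4
  be day: 3
  day be: 2
23 duplicate windows → 30 − 23 = 7 distinct.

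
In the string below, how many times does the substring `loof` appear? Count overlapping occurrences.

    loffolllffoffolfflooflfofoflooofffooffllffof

Sliding a length-4 window over the 44 characters (41 positions):
  position 18–21: loof

1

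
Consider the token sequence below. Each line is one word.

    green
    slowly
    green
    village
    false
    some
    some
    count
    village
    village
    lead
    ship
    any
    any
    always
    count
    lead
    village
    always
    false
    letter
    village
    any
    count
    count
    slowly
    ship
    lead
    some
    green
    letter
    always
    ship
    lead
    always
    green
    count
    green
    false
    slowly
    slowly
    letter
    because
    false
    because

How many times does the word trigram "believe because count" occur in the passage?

0

Scanning the 43 overlapping trigram windows for "believe because count":
  (none found)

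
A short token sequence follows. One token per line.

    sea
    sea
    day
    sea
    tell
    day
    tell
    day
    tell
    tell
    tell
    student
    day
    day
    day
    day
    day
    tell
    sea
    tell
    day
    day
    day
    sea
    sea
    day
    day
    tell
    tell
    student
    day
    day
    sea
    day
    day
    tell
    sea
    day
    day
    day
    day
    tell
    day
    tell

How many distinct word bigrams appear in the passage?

11

44 tokens → 43 bigram windows in total.
Repeated bigrams (each contributes count−1 duplicates):
  day day: 12
  day tell: 7
  sea day: 4
  tell day: 4
  day sea: 3
  tell tell: 3
  sea sea: 2
  sea tell: 2
  … (3 more repeated)
32 duplicate windows → 43 − 32 = 11 distinct.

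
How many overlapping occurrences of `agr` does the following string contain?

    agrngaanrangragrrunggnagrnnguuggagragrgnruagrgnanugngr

Sliding a length-3 window over the 54 characters (52 positions):
  position 1–3: agr
  position 14–16: agr
  position 23–25: agr
  position 33–35: agr
  position 36–38: agr
  position 43–45: agr

6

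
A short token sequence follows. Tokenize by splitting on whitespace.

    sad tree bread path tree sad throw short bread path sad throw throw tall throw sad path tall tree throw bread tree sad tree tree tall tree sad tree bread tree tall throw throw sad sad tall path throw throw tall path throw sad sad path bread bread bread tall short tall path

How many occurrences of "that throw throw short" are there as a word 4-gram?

0

Scanning the 50 overlapping 4-gram windows for "that throw throw short":
  (none found)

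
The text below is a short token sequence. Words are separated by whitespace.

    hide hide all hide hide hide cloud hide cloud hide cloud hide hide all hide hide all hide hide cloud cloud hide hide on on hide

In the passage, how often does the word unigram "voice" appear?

0

Scanning the 26 tokens for "voice":
  (none found)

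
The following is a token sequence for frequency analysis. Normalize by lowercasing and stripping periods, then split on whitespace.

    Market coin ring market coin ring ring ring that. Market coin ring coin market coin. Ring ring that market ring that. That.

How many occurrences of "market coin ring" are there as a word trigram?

4

Scanning the 20 overlapping trigram windows for "market coin ring":
  position 1–3: market coin ring
  position 4–6: market coin ring
  position 10–12: market coin ring
  position 14–16: market coin ring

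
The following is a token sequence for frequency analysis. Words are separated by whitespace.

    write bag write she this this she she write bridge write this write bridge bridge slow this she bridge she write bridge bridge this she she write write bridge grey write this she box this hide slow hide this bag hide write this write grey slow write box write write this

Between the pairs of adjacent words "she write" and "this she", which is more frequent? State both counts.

"this she" (4 vs 3)

"she write": 3 occurrences
"this she": 4 occurrences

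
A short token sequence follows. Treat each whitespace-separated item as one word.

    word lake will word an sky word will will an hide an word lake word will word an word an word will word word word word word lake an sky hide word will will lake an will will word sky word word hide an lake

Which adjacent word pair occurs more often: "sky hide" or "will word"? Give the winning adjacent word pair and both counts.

"will word" (4 vs 1)

"sky hide": 1 occurrence
"will word": 4 occurrences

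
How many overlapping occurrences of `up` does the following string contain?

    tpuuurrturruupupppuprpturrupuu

4

Sliding a length-2 window over the 30 characters (29 positions):
  position 13–14: up
  position 15–16: up
  position 19–20: up
  position 27–28: up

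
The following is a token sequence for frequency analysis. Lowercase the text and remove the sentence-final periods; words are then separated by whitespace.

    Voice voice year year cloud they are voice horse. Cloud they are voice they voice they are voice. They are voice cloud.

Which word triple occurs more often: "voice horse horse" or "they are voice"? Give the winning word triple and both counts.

"voice horse horse": 0 occurrences
"they are voice": 4 occurrences

"they are voice" (4 vs 0)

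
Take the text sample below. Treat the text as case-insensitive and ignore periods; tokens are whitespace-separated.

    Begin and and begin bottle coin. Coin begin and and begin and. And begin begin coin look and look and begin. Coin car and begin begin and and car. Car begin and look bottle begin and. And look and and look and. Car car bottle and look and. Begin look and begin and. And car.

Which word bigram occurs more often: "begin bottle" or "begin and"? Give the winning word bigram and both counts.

"begin bottle": 1 occurrence
"begin and": 7 occurrences

"begin and" (7 vs 1)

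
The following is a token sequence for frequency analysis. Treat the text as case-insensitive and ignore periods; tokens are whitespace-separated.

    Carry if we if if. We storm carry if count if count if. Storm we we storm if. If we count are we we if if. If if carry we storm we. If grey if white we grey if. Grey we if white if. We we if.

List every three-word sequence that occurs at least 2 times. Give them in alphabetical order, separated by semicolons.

Trigram counts meeting the condition (at least 2 times):
  if count if: 2
  if if if: 2
  if if we: 2
  we if if: 2
  we we if: 2

if count if; if if if; if if we; we if if; we we if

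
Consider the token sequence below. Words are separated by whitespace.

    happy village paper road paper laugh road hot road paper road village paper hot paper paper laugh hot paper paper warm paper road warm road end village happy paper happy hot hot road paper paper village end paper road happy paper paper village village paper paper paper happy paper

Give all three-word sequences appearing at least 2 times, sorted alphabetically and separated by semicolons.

Trigram counts meeting the condition (at least 2 times):
  hot paper paper: 2
  hot road paper: 2
  paper paper village: 2

hot paper paper; hot road paper; paper paper village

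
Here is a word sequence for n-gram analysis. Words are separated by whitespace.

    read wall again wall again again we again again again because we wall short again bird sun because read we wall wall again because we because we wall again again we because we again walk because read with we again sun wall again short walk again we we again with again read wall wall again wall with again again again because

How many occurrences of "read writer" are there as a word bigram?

Scanning the 60 overlapping bigram windows for "read writer":
  (none found)

0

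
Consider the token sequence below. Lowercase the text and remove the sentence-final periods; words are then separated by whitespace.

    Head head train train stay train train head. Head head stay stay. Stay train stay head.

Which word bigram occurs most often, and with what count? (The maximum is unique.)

Bigram frequencies (highest first):
  head head: 3
  train train: 2
  train stay: 2
  stay train: 2
  stay stay: 2
  head train: 1
  … (3 more, each ≤ 1)

"head head", 3 times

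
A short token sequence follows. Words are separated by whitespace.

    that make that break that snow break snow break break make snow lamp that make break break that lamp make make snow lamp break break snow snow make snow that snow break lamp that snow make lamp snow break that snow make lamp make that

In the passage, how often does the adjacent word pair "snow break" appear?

4

Scanning the 44 overlapping bigram windows for "snow break":
  position 6–7: snow break
  position 8–9: snow break
  position 31–32: snow break
  position 38–39: snow break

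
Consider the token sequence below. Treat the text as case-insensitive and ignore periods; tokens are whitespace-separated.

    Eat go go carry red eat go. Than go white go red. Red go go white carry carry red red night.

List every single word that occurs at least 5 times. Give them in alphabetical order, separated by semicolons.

go; red

Unigram counts meeting the condition (at least 5 times):
  go: 7
  red: 5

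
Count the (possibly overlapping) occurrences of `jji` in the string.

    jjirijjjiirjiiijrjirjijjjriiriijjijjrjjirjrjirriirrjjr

Sliding a length-3 window over the 54 characters (52 positions):
  position 1–3: jji
  position 7–9: jji
  position 32–34: jji
  position 38–40: jji

4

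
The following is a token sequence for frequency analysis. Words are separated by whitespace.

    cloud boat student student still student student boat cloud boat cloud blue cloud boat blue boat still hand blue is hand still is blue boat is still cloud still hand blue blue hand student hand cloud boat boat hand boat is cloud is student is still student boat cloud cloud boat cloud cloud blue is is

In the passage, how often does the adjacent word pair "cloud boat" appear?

5

Scanning the 55 overlapping bigram windows for "cloud boat":
  position 1–2: cloud boat
  position 9–10: cloud boat
  position 13–14: cloud boat
  position 36–37: cloud boat
  position 50–51: cloud boat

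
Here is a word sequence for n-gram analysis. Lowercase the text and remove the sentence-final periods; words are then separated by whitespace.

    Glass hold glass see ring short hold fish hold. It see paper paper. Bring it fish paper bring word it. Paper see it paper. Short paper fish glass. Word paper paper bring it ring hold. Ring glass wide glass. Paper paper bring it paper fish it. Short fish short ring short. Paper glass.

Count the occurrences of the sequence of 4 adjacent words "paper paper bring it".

Scanning the 50 overlapping 4-gram windows for "paper paper bring it":
  position 12–15: paper paper bring it
  position 30–33: paper paper bring it
  position 40–43: paper paper bring it

3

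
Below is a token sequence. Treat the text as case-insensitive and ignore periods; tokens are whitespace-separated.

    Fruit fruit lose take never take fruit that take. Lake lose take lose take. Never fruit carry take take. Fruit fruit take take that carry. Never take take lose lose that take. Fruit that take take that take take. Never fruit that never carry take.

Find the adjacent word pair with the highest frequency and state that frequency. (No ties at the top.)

Bigram frequencies (highest first):
  take take: 5
  that take: 4
  lose take: 3
  take never: 3
  take fruit: 3
  fruit that: 3
  … (17 more, each ≤ 2)

"take take", 5 times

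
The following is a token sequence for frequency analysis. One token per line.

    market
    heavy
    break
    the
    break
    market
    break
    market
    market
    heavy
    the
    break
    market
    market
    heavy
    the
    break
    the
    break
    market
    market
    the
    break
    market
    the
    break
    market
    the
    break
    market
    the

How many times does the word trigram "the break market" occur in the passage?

6

Scanning the 29 overlapping trigram windows for "the break market":
  position 4–6: the break market
  position 11–13: the break market
  position 18–20: the break market
  position 22–24: the break market
  position 25–27: the break market
  position 28–30: the break market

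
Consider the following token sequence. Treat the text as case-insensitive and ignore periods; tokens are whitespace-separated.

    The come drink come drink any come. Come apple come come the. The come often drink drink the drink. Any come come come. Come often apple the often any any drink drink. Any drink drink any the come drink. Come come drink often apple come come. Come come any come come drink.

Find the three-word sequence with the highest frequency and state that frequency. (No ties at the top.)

"come come come", 4 times

Trigram frequencies (highest first):
  come come come: 4
  any come come: 3
  the come drink: 2
  come drink come: 2
  drink any come: 2
  apple come come: 2
  … (32 more, each ≤ 2)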